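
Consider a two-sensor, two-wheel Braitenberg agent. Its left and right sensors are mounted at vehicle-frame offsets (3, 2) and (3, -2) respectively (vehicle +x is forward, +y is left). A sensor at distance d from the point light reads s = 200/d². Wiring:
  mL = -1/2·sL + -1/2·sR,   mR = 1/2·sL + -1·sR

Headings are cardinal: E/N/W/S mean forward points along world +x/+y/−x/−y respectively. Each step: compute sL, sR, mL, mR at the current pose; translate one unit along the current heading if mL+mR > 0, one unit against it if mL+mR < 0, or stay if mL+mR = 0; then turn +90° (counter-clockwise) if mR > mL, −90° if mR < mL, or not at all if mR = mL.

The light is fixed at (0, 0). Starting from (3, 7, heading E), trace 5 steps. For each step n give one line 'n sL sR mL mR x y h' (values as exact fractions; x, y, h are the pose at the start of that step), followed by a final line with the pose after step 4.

0 200/117 200/61 -17800/7137 -17300/7137 3 7 E
1 2 50/29 -54/29 -21/29 2 7 N
2 200/17 40/13 -1640/221 620/221 2 6 W
3 100/17 20 -220/17 -290/17 3 6 S
4 8 200/81 -424/81 124/81 3 7 W
final 4 7 S

n=0: pose=(3,7,E); sL=200/117, sR=200/61; mL=-17800/7137, mR=-17300/7137; mL+mR=-300/61 → advance -1; mR−mL=500/7137 → turn +1·90°
n=1: pose=(2,7,N); sL=2, sR=50/29; mL=-54/29, mR=-21/29; mL+mR=-75/29 → advance -1; mR−mL=33/29 → turn +1·90°
n=2: pose=(2,6,W); sL=200/17, sR=40/13; mL=-1640/221, mR=620/221; mL+mR=-60/13 → advance -1; mR−mL=2260/221 → turn +1·90°
n=3: pose=(3,6,S); sL=100/17, sR=20; mL=-220/17, mR=-290/17; mL+mR=-30 → advance -1; mR−mL=-70/17 → turn -1·90°
n=4: pose=(3,7,W); sL=8, sR=200/81; mL=-424/81, mR=124/81; mL+mR=-100/27 → advance -1; mR−mL=548/81 → turn +1·90°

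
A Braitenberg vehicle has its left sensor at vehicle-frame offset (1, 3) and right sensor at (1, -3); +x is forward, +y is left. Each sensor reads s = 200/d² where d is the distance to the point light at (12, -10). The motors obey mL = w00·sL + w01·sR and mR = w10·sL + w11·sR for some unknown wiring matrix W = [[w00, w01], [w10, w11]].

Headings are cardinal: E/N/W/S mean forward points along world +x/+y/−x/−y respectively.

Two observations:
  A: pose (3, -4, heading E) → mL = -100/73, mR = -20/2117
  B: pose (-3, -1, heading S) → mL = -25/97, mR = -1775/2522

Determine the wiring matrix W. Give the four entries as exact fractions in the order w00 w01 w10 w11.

obs A: pose=(3,-4,E) → sL=40/29, sR=200/73, mL=-100/73, mR=-20/2117
obs B: pose=(-3,-1,S) → sL=25/26, sR=50/97, mL=-25/97, mR=-1775/2522
sensor matrix S = [[40/29, 200/73], [25/26, 50/97]]; det S = -5134500/2669537
solve [mL_A; mL_B] = S·[w00; w01] and [mR_A; mR_B] = S·[w10; w11]:
  w00 = 0, w01 = -1/2, w10 = -1, w11 = 1/2

0 -1/2 -1 1/2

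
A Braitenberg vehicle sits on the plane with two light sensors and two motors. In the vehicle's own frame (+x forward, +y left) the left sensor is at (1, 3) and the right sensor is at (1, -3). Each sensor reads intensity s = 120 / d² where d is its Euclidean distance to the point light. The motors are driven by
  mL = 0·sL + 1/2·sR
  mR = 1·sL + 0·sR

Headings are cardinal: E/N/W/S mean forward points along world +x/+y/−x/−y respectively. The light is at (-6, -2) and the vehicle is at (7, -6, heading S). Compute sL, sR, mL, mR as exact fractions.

120/281 24/25 12/25 120/281

left sensor world pos  = (10, -7); dL² = 281
right sensor world pos = (4, -7); dR² = 125
sL = 120/281 = 120/281
sR = 120/125 = 24/25
mL = 0·sL + 1/2·sR = 12/25
mR = 1·sL + 0·sR = 120/281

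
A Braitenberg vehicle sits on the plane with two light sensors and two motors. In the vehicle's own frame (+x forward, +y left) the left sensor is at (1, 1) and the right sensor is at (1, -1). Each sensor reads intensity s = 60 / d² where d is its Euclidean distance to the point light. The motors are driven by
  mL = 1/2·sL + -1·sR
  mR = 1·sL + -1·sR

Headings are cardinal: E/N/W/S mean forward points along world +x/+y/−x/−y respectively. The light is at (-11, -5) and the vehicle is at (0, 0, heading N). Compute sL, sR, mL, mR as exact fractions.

left sensor world pos  = (-1, 1); dL² = 136
right sensor world pos = (1, 1); dR² = 180
sL = 60/136 = 15/34
sR = 60/180 = 1/3
mL = 1/2·sL + -1·sR = -23/204
mR = 1·sL + -1·sR = 11/102

15/34 1/3 -23/204 11/102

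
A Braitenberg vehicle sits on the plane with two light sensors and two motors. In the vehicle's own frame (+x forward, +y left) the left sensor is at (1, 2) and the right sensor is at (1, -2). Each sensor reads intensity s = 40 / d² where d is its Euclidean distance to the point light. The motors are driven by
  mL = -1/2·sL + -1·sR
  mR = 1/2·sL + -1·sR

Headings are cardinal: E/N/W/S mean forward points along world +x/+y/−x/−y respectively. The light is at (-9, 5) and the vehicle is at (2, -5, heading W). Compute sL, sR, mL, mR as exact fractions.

10/61 10/41 -815/2501 -405/2501

left sensor world pos  = (1, -7); dL² = 244
right sensor world pos = (1, -3); dR² = 164
sL = 40/244 = 10/61
sR = 40/164 = 10/41
mL = -1/2·sL + -1·sR = -815/2501
mR = 1/2·sL + -1·sR = -405/2501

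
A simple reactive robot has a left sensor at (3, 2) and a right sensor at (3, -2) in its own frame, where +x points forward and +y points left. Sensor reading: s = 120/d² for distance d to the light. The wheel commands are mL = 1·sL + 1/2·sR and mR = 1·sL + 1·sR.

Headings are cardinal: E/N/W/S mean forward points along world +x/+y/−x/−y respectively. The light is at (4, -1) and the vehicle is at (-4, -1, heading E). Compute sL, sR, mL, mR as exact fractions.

120/29 120/29 180/29 240/29

left sensor world pos  = (-1, 1); dL² = 29
right sensor world pos = (-1, -3); dR² = 29
sL = 120/29 = 120/29
sR = 120/29 = 120/29
mL = 1·sL + 1/2·sR = 180/29
mR = 1·sL + 1·sR = 240/29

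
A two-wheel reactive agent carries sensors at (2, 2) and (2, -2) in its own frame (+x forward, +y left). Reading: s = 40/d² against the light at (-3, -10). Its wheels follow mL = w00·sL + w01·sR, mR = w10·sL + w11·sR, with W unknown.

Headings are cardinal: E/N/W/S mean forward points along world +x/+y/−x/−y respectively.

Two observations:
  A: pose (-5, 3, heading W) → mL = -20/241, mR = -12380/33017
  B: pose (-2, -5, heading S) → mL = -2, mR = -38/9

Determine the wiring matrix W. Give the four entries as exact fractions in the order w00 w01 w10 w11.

obs A: pose=(-5,3,W) → sL=40/137, sR=40/241, mL=-20/241, mR=-12380/33017
obs B: pose=(-2,-5,S) → sL=20/9, sR=4, mL=-2, mR=-38/9
sensor matrix S = [[40/137, 40/241], [20/9, 4]]; det S = 237440/297153
solve [mL_A; mL_B] = S·[w00; w01] and [mR_A; mR_B] = S·[w10; w11]:
  w00 = 0, w01 = -1/2, w10 = -1, w11 = -1/2

0 -1/2 -1 -1/2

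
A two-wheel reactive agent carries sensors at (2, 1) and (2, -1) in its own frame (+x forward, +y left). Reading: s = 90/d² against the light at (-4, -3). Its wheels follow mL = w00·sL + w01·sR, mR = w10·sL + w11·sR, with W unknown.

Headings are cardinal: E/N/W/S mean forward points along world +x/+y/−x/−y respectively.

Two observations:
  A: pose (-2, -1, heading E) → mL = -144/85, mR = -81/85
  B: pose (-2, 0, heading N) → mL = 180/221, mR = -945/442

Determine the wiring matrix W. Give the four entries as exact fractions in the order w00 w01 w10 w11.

obs A: pose=(-2,-1,E) → sL=18/5, sR=90/17, mL=-144/85, mR=-81/85
obs B: pose=(-2,0,N) → sL=45/13, sR=45/17, mL=180/221, mR=-945/442
sensor matrix S = [[18/5, 90/17], [45/13, 45/17]]; det S = -1944/221
solve [mL_A; mL_B] = S·[w00; w01] and [mR_A; mR_B] = S·[w10; w11]:
  w00 = 1, w01 = -1, w10 = -1, w11 = 1/2

1 -1 -1 1/2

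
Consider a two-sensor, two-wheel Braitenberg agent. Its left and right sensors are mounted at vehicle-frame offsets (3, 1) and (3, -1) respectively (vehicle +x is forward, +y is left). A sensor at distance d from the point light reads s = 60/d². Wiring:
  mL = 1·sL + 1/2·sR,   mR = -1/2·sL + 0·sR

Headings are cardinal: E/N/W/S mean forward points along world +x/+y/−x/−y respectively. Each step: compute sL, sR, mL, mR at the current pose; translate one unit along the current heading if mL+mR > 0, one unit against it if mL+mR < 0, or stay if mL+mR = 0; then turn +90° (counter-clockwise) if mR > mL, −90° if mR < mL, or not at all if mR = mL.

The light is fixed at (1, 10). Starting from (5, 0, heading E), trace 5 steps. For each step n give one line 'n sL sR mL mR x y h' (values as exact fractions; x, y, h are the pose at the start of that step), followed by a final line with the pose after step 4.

0 6/13 6/17 141/221 -3/13 5 0 E
1 12/41 12/37 690/1517 -6/41 6 0 S
2 15/37 15/26 1335/1924 -15/74 6 -1 W
3 60/73 60/89 7530/6497 -30/73 5 -1 N
4 6/13 6/17 141/221 -3/13 5 0 E
final 6 0 S

n=0: pose=(5,0,E); sL=6/13, sR=6/17; mL=141/221, mR=-3/13; mL+mR=90/221 → advance +1; mR−mL=-192/221 → turn -1·90°
n=1: pose=(6,0,S); sL=12/41, sR=12/37; mL=690/1517, mR=-6/41; mL+mR=468/1517 → advance +1; mR−mL=-912/1517 → turn -1·90°
n=2: pose=(6,-1,W); sL=15/37, sR=15/26; mL=1335/1924, mR=-15/74; mL+mR=945/1924 → advance +1; mR−mL=-1725/1924 → turn -1·90°
n=3: pose=(5,-1,N); sL=60/73, sR=60/89; mL=7530/6497, mR=-30/73; mL+mR=4860/6497 → advance +1; mR−mL=-10200/6497 → turn -1·90°
n=4: pose=(5,0,E); sL=6/13, sR=6/17; mL=141/221, mR=-3/13; mL+mR=90/221 → advance +1; mR−mL=-192/221 → turn -1·90°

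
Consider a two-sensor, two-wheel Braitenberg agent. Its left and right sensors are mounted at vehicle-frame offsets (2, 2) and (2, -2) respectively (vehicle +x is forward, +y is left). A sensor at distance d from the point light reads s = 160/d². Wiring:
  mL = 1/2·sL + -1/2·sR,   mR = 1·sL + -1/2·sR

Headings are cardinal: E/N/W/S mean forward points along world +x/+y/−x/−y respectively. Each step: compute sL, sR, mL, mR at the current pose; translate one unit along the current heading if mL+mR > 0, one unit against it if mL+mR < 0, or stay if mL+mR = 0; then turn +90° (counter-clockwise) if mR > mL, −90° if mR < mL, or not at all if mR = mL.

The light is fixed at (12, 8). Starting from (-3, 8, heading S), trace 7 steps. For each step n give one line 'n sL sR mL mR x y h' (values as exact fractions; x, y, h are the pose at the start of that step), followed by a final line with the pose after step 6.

n=0: pose=(-3,8,S); sL=160/173, sR=160/293; mL=9600/50689, mR=33040/50689; mL+mR=42640/50689 → advance +1; mR−mL=80/173 → turn +1·90°
n=1: pose=(-3,7,E); sL=16/17, sR=80/89; mL=32/1513, mR=744/1513; mL+mR=776/1513 → advance +1; mR−mL=8/17 → turn +1·90°
n=2: pose=(-2,7,N); sL=160/257, sR=32/29; mL=-1792/7453, mR=528/7453; mL+mR=-1264/7453 → advance -1; mR−mL=80/257 → turn +1·90°
n=3: pose=(-2,6,W); sL=10/17, sR=5/8; mL=-5/272, mR=75/272; mL+mR=35/136 → advance +1; mR−mL=5/17 → turn +1·90°
n=4: pose=(-3,6,S); sL=32/37, sR=32/61; mL=384/2257, mR=1360/2257; mL+mR=1744/2257 → advance +1; mR−mL=16/37 → turn +1·90°
n=5: pose=(-3,5,E); sL=16/17, sR=80/97; mL=96/1649, mR=872/1649; mL+mR=968/1649 → advance +1; mR−mL=8/17 → turn +1·90°
n=6: pose=(-2,5,N); sL=160/257, sR=32/29; mL=-1792/7453, mR=528/7453; mL+mR=-1264/7453 → advance -1; mR−mL=80/257 → turn +1·90°

0 160/173 160/293 9600/50689 33040/50689 -3 8 S
1 16/17 80/89 32/1513 744/1513 -3 7 E
2 160/257 32/29 -1792/7453 528/7453 -2 7 N
3 10/17 5/8 -5/272 75/272 -2 6 W
4 32/37 32/61 384/2257 1360/2257 -3 6 S
5 16/17 80/97 96/1649 872/1649 -3 5 E
6 160/257 32/29 -1792/7453 528/7453 -2 5 N
final -2 4 W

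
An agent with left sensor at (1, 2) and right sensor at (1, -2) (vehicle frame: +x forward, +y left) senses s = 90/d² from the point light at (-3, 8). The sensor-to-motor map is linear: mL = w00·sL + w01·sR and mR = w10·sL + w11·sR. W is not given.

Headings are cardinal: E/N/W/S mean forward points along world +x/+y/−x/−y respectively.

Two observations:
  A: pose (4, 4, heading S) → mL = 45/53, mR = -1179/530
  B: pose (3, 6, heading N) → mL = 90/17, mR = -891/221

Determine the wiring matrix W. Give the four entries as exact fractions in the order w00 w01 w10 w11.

1 0 -1/2 -1

obs A: pose=(4,4,S) → sL=45/53, sR=9/5, mL=45/53, mR=-1179/530
obs B: pose=(3,6,N) → sL=90/17, sR=18/13, mL=90/17, mR=-891/221
sensor matrix S = [[45/53, 9/5], [90/17, 18/13]]; det S = -97848/11713
solve [mL_A; mL_B] = S·[w00; w01] and [mR_A; mR_B] = S·[w10; w11]:
  w00 = 1, w01 = 0, w10 = -1/2, w11 = -1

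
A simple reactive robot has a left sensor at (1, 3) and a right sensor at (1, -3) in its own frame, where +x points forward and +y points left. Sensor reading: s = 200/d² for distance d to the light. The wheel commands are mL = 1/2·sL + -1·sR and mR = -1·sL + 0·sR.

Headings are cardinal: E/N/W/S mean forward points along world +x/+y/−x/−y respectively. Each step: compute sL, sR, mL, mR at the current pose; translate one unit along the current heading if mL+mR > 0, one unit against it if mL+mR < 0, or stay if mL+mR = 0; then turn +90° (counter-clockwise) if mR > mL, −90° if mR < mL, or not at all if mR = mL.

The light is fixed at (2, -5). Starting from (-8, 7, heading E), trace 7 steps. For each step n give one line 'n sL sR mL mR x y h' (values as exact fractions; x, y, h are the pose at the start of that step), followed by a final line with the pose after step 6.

n=0: pose=(-8,7,E); sL=100/153, sR=100/81; mL=-1250/1377, mR=-100/153; mL+mR=-2150/1377 → advance -1; mR−mL=350/1377 → turn +1·90°
n=1: pose=(-9,7,N); sL=40/73, sR=200/233; mL=-9940/17009, mR=-40/73; mL+mR=-19260/17009 → advance -1; mR−mL=620/17009 → turn +1·90°
n=2: pose=(-9,6,W); sL=25/26, sR=10/17; mL=-95/884, mR=-25/26; mL+mR=-945/884 → advance -1; mR−mL=-755/884 → turn -1·90°
n=3: pose=(-8,6,N); sL=200/313, sR=200/193; mL=-43300/60409, mR=-200/313; mL+mR=-81900/60409 → advance -1; mR−mL=4700/60409 → turn +1·90°
n=4: pose=(-8,5,W); sL=20/17, sR=20/29; mL=-50/493, mR=-20/17; mL+mR=-630/493 → advance -1; mR−mL=-530/493 → turn -1·90°
n=5: pose=(-7,5,N); sL=40/53, sR=200/157; mL=-7460/8321, mR=-40/53; mL+mR=-13740/8321 → advance -1; mR−mL=1180/8321 → turn +1·90°
n=6: pose=(-7,4,W); sL=25/17, sR=50/61; mL=-175/2074, mR=-25/17; mL+mR=-3225/2074 → advance -1; mR−mL=-2875/2074 → turn -1·90°

0 100/153 100/81 -1250/1377 -100/153 -8 7 E
1 40/73 200/233 -9940/17009 -40/73 -9 7 N
2 25/26 10/17 -95/884 -25/26 -9 6 W
3 200/313 200/193 -43300/60409 -200/313 -8 6 N
4 20/17 20/29 -50/493 -20/17 -8 5 W
5 40/53 200/157 -7460/8321 -40/53 -7 5 N
6 25/17 50/61 -175/2074 -25/17 -7 4 W
final -6 4 N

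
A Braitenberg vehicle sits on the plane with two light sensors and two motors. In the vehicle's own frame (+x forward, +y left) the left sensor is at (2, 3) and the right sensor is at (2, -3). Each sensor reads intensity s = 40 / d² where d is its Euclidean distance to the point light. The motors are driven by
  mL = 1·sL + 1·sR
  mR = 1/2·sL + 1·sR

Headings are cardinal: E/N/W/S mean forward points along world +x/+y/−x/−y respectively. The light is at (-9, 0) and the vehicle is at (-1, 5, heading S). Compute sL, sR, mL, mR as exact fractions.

left sensor world pos  = (2, 3); dL² = 130
right sensor world pos = (-4, 3); dR² = 34
sL = 40/130 = 4/13
sR = 40/34 = 20/17
mL = 1·sL + 1·sR = 328/221
mR = 1/2·sL + 1·sR = 294/221

4/13 20/17 328/221 294/221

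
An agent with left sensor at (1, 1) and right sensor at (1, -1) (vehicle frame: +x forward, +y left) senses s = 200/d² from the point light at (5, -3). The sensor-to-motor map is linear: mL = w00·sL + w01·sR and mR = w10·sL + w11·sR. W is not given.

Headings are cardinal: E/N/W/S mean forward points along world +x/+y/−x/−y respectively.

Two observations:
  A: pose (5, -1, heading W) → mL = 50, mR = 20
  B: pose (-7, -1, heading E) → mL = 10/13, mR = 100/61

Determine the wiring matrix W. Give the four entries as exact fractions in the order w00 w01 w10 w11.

obs A: pose=(5,-1,W) → sL=100, sR=20, mL=50, mR=20
obs B: pose=(-7,-1,E) → sL=20/13, sR=100/61, mL=10/13, mR=100/61
sensor matrix S = [[100, 20], [20/13, 100/61]]; det S = 105600/793
solve [mL_A; mL_B] = S·[w00; w01] and [mR_A; mR_B] = S·[w10; w11]:
  w00 = 1/2, w01 = 0, w10 = 0, w11 = 1

1/2 0 0 1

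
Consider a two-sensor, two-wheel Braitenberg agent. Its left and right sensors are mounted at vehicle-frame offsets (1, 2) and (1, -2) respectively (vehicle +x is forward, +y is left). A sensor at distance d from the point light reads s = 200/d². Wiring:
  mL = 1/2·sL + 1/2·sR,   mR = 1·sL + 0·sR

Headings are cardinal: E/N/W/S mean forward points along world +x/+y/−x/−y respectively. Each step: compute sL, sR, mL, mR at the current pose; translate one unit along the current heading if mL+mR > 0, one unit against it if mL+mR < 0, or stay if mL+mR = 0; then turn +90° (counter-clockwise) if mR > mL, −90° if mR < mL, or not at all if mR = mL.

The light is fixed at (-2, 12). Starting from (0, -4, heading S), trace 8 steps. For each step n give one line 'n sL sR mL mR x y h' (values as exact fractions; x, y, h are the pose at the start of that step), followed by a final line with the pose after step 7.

n=0: pose=(0,-4,S); sL=40/61, sR=200/289; mL=11880/17629, mR=40/61; mL+mR=23440/17629 → advance +1; mR−mL=-320/17629 → turn -1·90°
n=1: pose=(0,-5,W); sL=100/181, sR=100/113; mL=14700/20453, mR=100/181; mL+mR=26000/20453 → advance +1; mR−mL=-3400/20453 → turn -1·90°
n=2: pose=(-1,-5,N); sL=200/257, sR=40/53; mL=10440/13621, mR=200/257; mL+mR=21040/13621 → advance +1; mR−mL=160/13621 → turn +1·90°
n=3: pose=(-1,-4,W); sL=50/81, sR=50/49; mL=3250/3969, mR=50/81; mL+mR=1900/1323 → advance +1; mR−mL=-800/3969 → turn -1·90°
n=4: pose=(-2,-4,N); sL=200/229, sR=200/229; mL=200/229, mR=200/229; mL+mR=400/229 → advance +1; mR−mL=0 → turn +0·90°
n=5: pose=(-2,-3,N); sL=1, sR=1; mL=1, mR=1; mL+mR=2 → advance +1; mR−mL=0 → turn +0·90°
n=6: pose=(-2,-2,N); sL=200/173, sR=200/173; mL=200/173, mR=200/173; mL+mR=400/173 → advance +1; mR−mL=0 → turn +0·90°
n=7: pose=(-2,-1,N); sL=50/37, sR=50/37; mL=50/37, mR=50/37; mL+mR=100/37 → advance +1; mR−mL=0 → turn +0·90°

0 40/61 200/289 11880/17629 40/61 0 -4 S
1 100/181 100/113 14700/20453 100/181 0 -5 W
2 200/257 40/53 10440/13621 200/257 -1 -5 N
3 50/81 50/49 3250/3969 50/81 -1 -4 W
4 200/229 200/229 200/229 200/229 -2 -4 N
5 1 1 1 1 -2 -3 N
6 200/173 200/173 200/173 200/173 -2 -2 N
7 50/37 50/37 50/37 50/37 -2 -1 N
final -2 0 N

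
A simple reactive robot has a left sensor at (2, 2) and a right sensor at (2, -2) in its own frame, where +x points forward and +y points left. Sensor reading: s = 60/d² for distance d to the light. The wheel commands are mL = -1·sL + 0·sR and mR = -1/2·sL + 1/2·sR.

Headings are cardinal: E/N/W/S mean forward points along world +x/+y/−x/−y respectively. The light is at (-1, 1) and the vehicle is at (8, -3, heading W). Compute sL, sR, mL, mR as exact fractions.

left sensor world pos  = (6, -5); dL² = 85
right sensor world pos = (6, -1); dR² = 53
sL = 60/85 = 12/17
sR = 60/53 = 60/53
mL = -1·sL + 0·sR = -12/17
mR = -1/2·sL + 1/2·sR = 192/901

12/17 60/53 -12/17 192/901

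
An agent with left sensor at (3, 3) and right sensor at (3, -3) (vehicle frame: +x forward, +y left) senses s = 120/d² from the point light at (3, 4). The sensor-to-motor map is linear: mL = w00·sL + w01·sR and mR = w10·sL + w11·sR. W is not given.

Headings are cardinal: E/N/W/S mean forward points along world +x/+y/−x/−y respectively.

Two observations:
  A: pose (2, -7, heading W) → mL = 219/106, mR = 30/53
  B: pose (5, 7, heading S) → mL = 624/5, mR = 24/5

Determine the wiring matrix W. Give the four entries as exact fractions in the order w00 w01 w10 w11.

obs A: pose=(2,-7,W) → sL=30/53, sR=3/2, mL=219/106, mR=30/53
obs B: pose=(5,7,S) → sL=24/5, sR=120, mL=624/5, mR=24/5
sensor matrix S = [[30/53, 3/2], [24/5, 120]]; det S = 16092/265
solve [mL_A; mL_B] = S·[w00; w01] and [mR_A; mR_B] = S·[w10; w11]:
  w00 = 1, w01 = 1, w10 = 1, w11 = 0

1 1 1 0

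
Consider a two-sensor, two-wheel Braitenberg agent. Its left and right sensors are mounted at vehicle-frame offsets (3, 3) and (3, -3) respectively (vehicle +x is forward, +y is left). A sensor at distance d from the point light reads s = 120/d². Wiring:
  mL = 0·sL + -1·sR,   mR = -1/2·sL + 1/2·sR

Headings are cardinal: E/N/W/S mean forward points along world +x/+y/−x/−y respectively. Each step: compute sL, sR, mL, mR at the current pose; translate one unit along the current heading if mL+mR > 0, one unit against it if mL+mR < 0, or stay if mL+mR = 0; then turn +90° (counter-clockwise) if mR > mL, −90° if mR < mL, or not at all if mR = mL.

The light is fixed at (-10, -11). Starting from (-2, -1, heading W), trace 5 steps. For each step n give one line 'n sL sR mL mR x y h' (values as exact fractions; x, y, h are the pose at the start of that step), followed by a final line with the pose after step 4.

0 60/37 60/97 -60/97 -1800/3589 -2 -1 W
1 120/193 24/17 -24/17 1296/3281 -1 -1 S
2 6/17 15/26 -15/26 99/884 -1 0 E
3 120/221 120/317 -120/317 -5760/70057 -2 0 N
4 60/37 60/97 -60/97 -1800/3589 -2 -1 W
final -1 -1 S

n=0: pose=(-2,-1,W); sL=60/37, sR=60/97; mL=-60/97, mR=-1800/3589; mL+mR=-4020/3589 → advance -1; mR−mL=420/3589 → turn +1·90°
n=1: pose=(-1,-1,S); sL=120/193, sR=24/17; mL=-24/17, mR=1296/3281; mL+mR=-3336/3281 → advance -1; mR−mL=5928/3281 → turn +1·90°
n=2: pose=(-1,0,E); sL=6/17, sR=15/26; mL=-15/26, mR=99/884; mL+mR=-411/884 → advance -1; mR−mL=609/884 → turn +1·90°
n=3: pose=(-2,0,N); sL=120/221, sR=120/317; mL=-120/317, mR=-5760/70057; mL+mR=-32280/70057 → advance -1; mR−mL=20760/70057 → turn +1·90°
n=4: pose=(-2,-1,W); sL=60/37, sR=60/97; mL=-60/97, mR=-1800/3589; mL+mR=-4020/3589 → advance -1; mR−mL=420/3589 → turn +1·90°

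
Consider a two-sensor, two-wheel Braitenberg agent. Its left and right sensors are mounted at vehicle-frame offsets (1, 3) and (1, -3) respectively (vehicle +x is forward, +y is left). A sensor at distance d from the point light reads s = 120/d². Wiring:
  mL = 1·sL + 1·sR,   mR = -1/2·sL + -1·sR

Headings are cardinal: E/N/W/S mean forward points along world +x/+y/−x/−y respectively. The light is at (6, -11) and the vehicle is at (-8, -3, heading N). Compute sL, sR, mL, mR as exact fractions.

12/37 60/101 3432/3737 -2826/3737

left sensor world pos  = (-11, -2); dL² = 370
right sensor world pos = (-5, -2); dR² = 202
sL = 120/370 = 12/37
sR = 120/202 = 60/101
mL = 1·sL + 1·sR = 3432/3737
mR = -1/2·sL + -1·sR = -2826/3737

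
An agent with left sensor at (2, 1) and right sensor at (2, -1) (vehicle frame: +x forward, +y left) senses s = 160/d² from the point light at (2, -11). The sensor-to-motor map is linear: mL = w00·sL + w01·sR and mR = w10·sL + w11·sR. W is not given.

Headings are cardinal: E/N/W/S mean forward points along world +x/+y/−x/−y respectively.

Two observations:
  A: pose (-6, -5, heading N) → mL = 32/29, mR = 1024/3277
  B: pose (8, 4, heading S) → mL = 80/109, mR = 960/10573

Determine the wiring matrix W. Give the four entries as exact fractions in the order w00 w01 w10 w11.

1 0 -1 1

obs A: pose=(-6,-5,N) → sL=32/29, sR=160/113, mL=32/29, mR=1024/3277
obs B: pose=(8,4,S) → sL=80/109, sR=80/97, mL=80/109, mR=960/10573
sensor matrix S = [[32/29, 160/113], [80/109, 80/97]]; det S = -4474880/34647721
solve [mL_A; mL_B] = S·[w00; w01] and [mR_A; mR_B] = S·[w10; w11]:
  w00 = 1, w01 = 0, w10 = -1, w11 = 1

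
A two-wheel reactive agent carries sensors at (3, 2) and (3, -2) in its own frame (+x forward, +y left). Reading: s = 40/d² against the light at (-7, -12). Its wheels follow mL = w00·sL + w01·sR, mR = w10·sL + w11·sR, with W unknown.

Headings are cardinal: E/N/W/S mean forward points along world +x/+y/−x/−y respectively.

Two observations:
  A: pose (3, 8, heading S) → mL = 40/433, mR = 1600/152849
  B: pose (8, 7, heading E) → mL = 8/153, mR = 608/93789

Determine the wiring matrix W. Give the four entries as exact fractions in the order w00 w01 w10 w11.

obs A: pose=(3,8,S) → sL=40/433, sR=40/353, mL=40/433, mR=1600/152849
obs B: pose=(8,7,E) → sL=8/153, sR=40/613, mL=8/153, mR=608/93789
sensor matrix S = [[40/433, 40/353], [8/153, 40/613]]; det S = 1477120/14335554861
solve [mL_A; mL_B] = S·[w00; w01] and [mR_A; mR_B] = S·[w10; w11]:
  w00 = 1, w01 = 0, w10 = -1/2, w11 = 1/2

1 0 -1/2 1/2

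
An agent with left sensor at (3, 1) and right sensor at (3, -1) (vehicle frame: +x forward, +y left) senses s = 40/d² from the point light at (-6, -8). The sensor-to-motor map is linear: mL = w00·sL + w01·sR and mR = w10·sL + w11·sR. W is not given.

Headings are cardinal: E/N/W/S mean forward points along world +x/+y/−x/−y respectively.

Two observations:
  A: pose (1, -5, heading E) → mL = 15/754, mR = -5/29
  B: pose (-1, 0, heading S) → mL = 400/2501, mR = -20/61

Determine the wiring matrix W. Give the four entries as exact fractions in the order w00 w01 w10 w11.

obs A: pose=(1,-5,E) → sL=10/29, sR=5/13, mL=15/754, mR=-5/29
obs B: pose=(-1,0,S) → sL=40/61, sR=40/41, mL=400/2501, mR=-20/61
sensor matrix S = [[10/29, 5/13], [40/61, 40/41]]; det S = 79400/942877
solve [mL_A; mL_B] = S·[w00; w01] and [mR_A; mR_B] = S·[w10; w11]:
  w00 = -1/2, w01 = 1/2, w10 = -1/2, w11 = 0

-1/2 1/2 -1/2 0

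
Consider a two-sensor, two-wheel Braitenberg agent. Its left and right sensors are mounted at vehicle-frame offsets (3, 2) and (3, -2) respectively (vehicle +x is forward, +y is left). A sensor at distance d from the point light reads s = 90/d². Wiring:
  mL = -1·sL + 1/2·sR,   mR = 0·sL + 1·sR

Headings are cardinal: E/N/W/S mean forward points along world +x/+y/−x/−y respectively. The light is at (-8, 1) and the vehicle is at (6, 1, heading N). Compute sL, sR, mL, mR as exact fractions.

left sensor world pos  = (4, 4); dL² = 153
right sensor world pos = (8, 4); dR² = 265
sL = 90/153 = 10/17
sR = 90/265 = 18/53
mL = -1·sL + 1/2·sR = -377/901
mR = 0·sL + 1·sR = 18/53

10/17 18/53 -377/901 18/53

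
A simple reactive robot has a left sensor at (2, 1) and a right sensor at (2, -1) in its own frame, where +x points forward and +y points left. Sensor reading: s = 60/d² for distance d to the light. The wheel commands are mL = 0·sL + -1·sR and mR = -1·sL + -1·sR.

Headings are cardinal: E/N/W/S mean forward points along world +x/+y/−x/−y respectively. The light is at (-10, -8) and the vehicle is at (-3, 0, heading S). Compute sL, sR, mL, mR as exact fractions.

3/5 5/6 -5/6 -43/30

left sensor world pos  = (-2, -2); dL² = 100
right sensor world pos = (-4, -2); dR² = 72
sL = 60/100 = 3/5
sR = 60/72 = 5/6
mL = 0·sL + -1·sR = -5/6
mR = -1·sL + -1·sR = -43/30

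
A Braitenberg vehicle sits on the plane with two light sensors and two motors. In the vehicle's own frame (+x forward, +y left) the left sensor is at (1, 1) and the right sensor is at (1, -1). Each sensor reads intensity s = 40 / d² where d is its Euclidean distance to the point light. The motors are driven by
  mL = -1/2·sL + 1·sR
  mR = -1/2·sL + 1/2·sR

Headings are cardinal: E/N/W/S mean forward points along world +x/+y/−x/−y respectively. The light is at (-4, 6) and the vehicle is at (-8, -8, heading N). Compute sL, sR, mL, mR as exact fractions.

left sensor world pos  = (-9, -7); dL² = 194
right sensor world pos = (-7, -7); dR² = 178
sL = 40/194 = 20/97
sR = 40/178 = 20/89
mL = -1/2·sL + 1·sR = 1050/8633
mR = -1/2·sL + 1/2·sR = 80/8633

20/97 20/89 1050/8633 80/8633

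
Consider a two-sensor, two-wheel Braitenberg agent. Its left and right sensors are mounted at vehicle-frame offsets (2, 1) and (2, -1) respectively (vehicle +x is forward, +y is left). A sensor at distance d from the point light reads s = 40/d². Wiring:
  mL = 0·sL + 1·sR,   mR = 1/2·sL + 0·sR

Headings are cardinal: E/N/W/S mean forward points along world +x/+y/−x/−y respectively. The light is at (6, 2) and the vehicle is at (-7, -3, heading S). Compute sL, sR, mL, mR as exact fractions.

left sensor world pos  = (-6, -5); dL² = 193
right sensor world pos = (-8, -5); dR² = 245
sL = 40/193 = 40/193
sR = 40/245 = 8/49
mL = 0·sL + 1·sR = 8/49
mR = 1/2·sL + 0·sR = 20/193

40/193 8/49 8/49 20/193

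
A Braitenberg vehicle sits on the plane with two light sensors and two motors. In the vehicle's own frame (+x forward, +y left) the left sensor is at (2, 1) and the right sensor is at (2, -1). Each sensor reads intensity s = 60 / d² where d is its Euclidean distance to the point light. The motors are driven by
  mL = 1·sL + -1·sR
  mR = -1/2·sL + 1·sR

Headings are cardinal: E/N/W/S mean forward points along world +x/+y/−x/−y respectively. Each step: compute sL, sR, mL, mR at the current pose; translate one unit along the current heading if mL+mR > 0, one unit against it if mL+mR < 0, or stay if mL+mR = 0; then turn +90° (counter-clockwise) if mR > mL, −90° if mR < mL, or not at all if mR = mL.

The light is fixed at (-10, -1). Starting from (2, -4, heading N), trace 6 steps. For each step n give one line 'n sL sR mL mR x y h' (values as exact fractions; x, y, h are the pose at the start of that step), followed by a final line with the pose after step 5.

n=0: pose=(2,-4,N); sL=30/61, sR=6/17; mL=144/1037, mR=111/1037; mL+mR=15/61 → advance +1; mR−mL=-33/1037 → turn -1·90°
n=1: pose=(2,-3,E); sL=60/197, sR=12/41; mL=96/8077, mR=1134/8077; mL+mR=30/197 → advance +1; mR−mL=1038/8077 → turn +1·90°
n=2: pose=(3,-3,N); sL=5/12, sR=15/49; mL=65/588, mR=115/1176; mL+mR=5/24 → advance +1; mR−mL=-5/392 → turn -1·90°
n=3: pose=(3,-2,E); sL=4/15, sR=60/229; mL=16/3435, mR=442/3435; mL+mR=2/15 → advance +1; mR−mL=142/1145 → turn +1·90°
n=4: pose=(4,-2,N); sL=6/17, sR=30/113; mL=168/1921, mR=171/1921; mL+mR=3/17 → advance +1; mR−mL=3/1921 → turn +1·90°
n=5: pose=(4,-1,W); sL=12/29, sR=12/29; mL=0, mR=6/29; mL+mR=6/29 → advance +1; mR−mL=6/29 → turn +1·90°

0 30/61 6/17 144/1037 111/1037 2 -4 N
1 60/197 12/41 96/8077 1134/8077 2 -3 E
2 5/12 15/49 65/588 115/1176 3 -3 N
3 4/15 60/229 16/3435 442/3435 3 -2 E
4 6/17 30/113 168/1921 171/1921 4 -2 N
5 12/29 12/29 0 6/29 4 -1 W
final 3 -1 S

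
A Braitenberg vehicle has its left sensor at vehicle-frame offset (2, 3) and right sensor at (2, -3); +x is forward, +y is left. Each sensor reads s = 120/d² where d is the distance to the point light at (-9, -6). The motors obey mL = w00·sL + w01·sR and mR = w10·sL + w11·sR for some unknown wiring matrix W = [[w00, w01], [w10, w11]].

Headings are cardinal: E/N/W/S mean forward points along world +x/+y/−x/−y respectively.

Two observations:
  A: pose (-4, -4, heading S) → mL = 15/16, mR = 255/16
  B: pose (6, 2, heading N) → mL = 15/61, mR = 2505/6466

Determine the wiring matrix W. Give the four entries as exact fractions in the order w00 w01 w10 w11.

1/2 0 1/2 1/2

obs A: pose=(-4,-4,S) → sL=15/8, sR=30, mL=15/16, mR=255/16
obs B: pose=(6,2,N) → sL=30/61, sR=15/53, mL=15/61, mR=2505/6466
sensor matrix S = [[15/8, 30], [30/61, 15/53]]; det S = -367875/25864
solve [mL_A; mL_B] = S·[w00; w01] and [mR_A; mR_B] = S·[w10; w11]:
  w00 = 1/2, w01 = 0, w10 = 1/2, w11 = 1/2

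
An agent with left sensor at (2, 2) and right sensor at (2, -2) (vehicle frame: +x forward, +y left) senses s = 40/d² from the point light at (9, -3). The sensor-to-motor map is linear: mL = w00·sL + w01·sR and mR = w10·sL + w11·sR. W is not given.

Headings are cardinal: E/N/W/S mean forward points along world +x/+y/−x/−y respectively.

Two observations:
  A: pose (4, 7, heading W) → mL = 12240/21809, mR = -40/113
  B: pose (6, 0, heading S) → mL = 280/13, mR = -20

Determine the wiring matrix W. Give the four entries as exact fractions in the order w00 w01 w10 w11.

obs A: pose=(4,7,W) → sL=40/113, sR=40/193, mL=12240/21809, mR=-40/113
obs B: pose=(6,0,S) → sL=20, sR=20/13, mL=280/13, mR=-20
sensor matrix S = [[40/113, 40/193], [20, 20/13]]; det S = -1020800/283517
solve [mL_A; mL_B] = S·[w00; w01] and [mR_A; mR_B] = S·[w10; w11]:
  w00 = 1, w01 = 1, w10 = -1, w11 = 0

1 1 -1 0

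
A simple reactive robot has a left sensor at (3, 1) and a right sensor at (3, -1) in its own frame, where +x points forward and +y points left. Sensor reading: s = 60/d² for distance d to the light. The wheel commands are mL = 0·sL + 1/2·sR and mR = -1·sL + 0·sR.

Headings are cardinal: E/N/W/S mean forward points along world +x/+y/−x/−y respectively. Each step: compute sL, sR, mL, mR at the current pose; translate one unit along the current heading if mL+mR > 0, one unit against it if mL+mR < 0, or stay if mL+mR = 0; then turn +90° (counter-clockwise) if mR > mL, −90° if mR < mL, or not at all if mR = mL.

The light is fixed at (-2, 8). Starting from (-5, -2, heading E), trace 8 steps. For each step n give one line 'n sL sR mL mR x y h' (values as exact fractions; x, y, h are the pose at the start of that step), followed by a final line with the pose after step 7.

n=0: pose=(-5,-2,E); sL=20/27, sR=60/121; mL=30/121, mR=-20/27; mL+mR=-1610/3267 → advance -1; mR−mL=-3230/3267 → turn -1·90°
n=1: pose=(-6,-2,S); sL=30/89, sR=30/97; mL=15/97, mR=-30/89; mL+mR=-1575/8633 → advance -1; mR−mL=-4245/8633 → turn -1·90°
n=2: pose=(-6,-1,W); sL=60/149, sR=60/113; mL=30/113, mR=-60/149; mL+mR=-2310/16837 → advance -1; mR−mL=-11250/16837 → turn -1·90°
n=3: pose=(-5,-1,N); sL=15/13, sR=3/2; mL=3/4, mR=-15/13; mL+mR=-21/52 → advance -1; mR−mL=-99/52 → turn -1·90°
n=4: pose=(-5,-2,E); sL=20/27, sR=60/121; mL=30/121, mR=-20/27; mL+mR=-1610/3267 → advance -1; mR−mL=-3230/3267 → turn -1·90°
n=5: pose=(-6,-2,S); sL=30/89, sR=30/97; mL=15/97, mR=-30/89; mL+mR=-1575/8633 → advance -1; mR−mL=-4245/8633 → turn -1·90°
n=6: pose=(-6,-1,W); sL=60/149, sR=60/113; mL=30/113, mR=-60/149; mL+mR=-2310/16837 → advance -1; mR−mL=-11250/16837 → turn -1·90°
n=7: pose=(-5,-1,N); sL=15/13, sR=3/2; mL=3/4, mR=-15/13; mL+mR=-21/52 → advance -1; mR−mL=-99/52 → turn -1·90°

0 20/27 60/121 30/121 -20/27 -5 -2 E
1 30/89 30/97 15/97 -30/89 -6 -2 S
2 60/149 60/113 30/113 -60/149 -6 -1 W
3 15/13 3/2 3/4 -15/13 -5 -1 N
4 20/27 60/121 30/121 -20/27 -5 -2 E
5 30/89 30/97 15/97 -30/89 -6 -2 S
6 60/149 60/113 30/113 -60/149 -6 -1 W
7 15/13 3/2 3/4 -15/13 -5 -1 N
final -5 -2 E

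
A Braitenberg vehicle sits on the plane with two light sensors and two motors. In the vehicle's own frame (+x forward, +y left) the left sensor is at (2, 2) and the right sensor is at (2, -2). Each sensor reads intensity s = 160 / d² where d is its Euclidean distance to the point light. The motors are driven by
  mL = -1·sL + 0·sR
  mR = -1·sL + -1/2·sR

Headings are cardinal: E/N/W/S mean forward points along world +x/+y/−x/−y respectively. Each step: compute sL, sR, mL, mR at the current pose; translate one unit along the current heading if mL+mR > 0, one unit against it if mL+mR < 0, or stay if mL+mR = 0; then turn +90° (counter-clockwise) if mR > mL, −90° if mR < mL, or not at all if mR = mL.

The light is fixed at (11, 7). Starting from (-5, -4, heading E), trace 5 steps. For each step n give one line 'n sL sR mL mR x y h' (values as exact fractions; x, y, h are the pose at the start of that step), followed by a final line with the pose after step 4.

0 160/277 32/73 -160/277 -16112/20221 -5 -4 E
1 80/197 16/53 -80/197 -5816/10441 -6 -4 S
2 32/101 32/85 -32/101 -4336/8585 -6 -3 W
3 40/97 8/13 -40/97 -908/1261 -5 -3 N
4 160/277 32/73 -160/277 -16112/20221 -5 -4 E
final -6 -4 S

n=0: pose=(-5,-4,E); sL=160/277, sR=32/73; mL=-160/277, mR=-16112/20221; mL+mR=-27792/20221 → advance -1; mR−mL=-16/73 → turn -1·90°
n=1: pose=(-6,-4,S); sL=80/197, sR=16/53; mL=-80/197, mR=-5816/10441; mL+mR=-10056/10441 → advance -1; mR−mL=-8/53 → turn -1·90°
n=2: pose=(-6,-3,W); sL=32/101, sR=32/85; mL=-32/101, mR=-4336/8585; mL+mR=-7056/8585 → advance -1; mR−mL=-16/85 → turn -1·90°
n=3: pose=(-5,-3,N); sL=40/97, sR=8/13; mL=-40/97, mR=-908/1261; mL+mR=-1428/1261 → advance -1; mR−mL=-4/13 → turn -1·90°
n=4: pose=(-5,-4,E); sL=160/277, sR=32/73; mL=-160/277, mR=-16112/20221; mL+mR=-27792/20221 → advance -1; mR−mL=-16/73 → turn -1·90°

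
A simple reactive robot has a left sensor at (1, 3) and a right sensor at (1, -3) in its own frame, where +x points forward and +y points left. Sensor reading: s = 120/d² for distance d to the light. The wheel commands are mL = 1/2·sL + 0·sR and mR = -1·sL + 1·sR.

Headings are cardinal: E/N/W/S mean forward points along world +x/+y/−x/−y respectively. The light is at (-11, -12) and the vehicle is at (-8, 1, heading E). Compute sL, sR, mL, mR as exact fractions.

15/34 30/29 15/68 585/986

left sensor world pos  = (-7, 4); dL² = 272
right sensor world pos = (-7, -2); dR² = 116
sL = 120/272 = 15/34
sR = 120/116 = 30/29
mL = 1/2·sL + 0·sR = 15/68
mR = -1·sL + 1·sR = 585/986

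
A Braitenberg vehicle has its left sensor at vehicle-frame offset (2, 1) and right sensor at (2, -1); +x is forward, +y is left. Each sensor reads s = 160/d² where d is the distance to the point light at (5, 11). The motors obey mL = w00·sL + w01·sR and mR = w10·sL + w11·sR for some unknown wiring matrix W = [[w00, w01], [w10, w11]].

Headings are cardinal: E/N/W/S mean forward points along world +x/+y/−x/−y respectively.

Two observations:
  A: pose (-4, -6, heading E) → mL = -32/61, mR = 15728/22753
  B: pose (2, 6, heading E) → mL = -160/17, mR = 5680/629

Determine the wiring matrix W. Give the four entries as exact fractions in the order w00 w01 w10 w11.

obs A: pose=(-4,-6,E) → sL=32/61, sR=160/373, mL=-32/61, mR=15728/22753
obs B: pose=(2,6,E) → sL=160/17, sR=160/37, mL=-160/17, mR=5680/629
sensor matrix S = [[32/61, 160/373], [160/17, 160/37]]; det S = -25313280/14311637
solve [mL_A; mL_B] = S·[w00; w01] and [mR_A; mR_B] = S·[w10; w11]:
  w00 = -1, w01 = 0, w10 = 1/2, w11 = 1

-1 0 1/2 1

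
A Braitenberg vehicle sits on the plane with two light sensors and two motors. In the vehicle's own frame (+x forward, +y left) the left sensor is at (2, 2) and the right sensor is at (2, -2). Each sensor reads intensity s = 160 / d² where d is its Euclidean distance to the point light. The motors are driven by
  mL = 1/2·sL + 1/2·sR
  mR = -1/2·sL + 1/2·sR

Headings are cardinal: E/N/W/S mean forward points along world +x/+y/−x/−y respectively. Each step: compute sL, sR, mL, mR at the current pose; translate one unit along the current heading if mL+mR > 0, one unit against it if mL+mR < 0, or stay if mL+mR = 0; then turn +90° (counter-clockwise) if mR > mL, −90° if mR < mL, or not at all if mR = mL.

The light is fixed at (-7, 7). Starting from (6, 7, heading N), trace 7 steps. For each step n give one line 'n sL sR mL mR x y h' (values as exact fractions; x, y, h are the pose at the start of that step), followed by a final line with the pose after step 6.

0 32/25 160/229 5664/5725 -1664/5725 6 7 N
1 80/117 80/113 9200/13221 160/13221 6 8 E
2 160/257 32/29 6432/7453 1792/7453 7 8 S
3 40/37 40/37 40/37 0 7 7 W
4 32/25 160/229 5664/5725 -1664/5725 6 7 N
5 80/117 80/113 9200/13221 160/13221 6 8 E
6 160/257 32/29 6432/7453 1792/7453 7 8 S
final 7 7 W

n=0: pose=(6,7,N); sL=32/25, sR=160/229; mL=5664/5725, mR=-1664/5725; mL+mR=160/229 → advance +1; mR−mL=-32/25 → turn -1·90°
n=1: pose=(6,8,E); sL=80/117, sR=80/113; mL=9200/13221, mR=160/13221; mL+mR=80/113 → advance +1; mR−mL=-80/117 → turn -1·90°
n=2: pose=(7,8,S); sL=160/257, sR=32/29; mL=6432/7453, mR=1792/7453; mL+mR=32/29 → advance +1; mR−mL=-160/257 → turn -1·90°
n=3: pose=(7,7,W); sL=40/37, sR=40/37; mL=40/37, mR=0; mL+mR=40/37 → advance +1; mR−mL=-40/37 → turn -1·90°
n=4: pose=(6,7,N); sL=32/25, sR=160/229; mL=5664/5725, mR=-1664/5725; mL+mR=160/229 → advance +1; mR−mL=-32/25 → turn -1·90°
n=5: pose=(6,8,E); sL=80/117, sR=80/113; mL=9200/13221, mR=160/13221; mL+mR=80/113 → advance +1; mR−mL=-80/117 → turn -1·90°
n=6: pose=(7,8,S); sL=160/257, sR=32/29; mL=6432/7453, mR=1792/7453; mL+mR=32/29 → advance +1; mR−mL=-160/257 → turn -1·90°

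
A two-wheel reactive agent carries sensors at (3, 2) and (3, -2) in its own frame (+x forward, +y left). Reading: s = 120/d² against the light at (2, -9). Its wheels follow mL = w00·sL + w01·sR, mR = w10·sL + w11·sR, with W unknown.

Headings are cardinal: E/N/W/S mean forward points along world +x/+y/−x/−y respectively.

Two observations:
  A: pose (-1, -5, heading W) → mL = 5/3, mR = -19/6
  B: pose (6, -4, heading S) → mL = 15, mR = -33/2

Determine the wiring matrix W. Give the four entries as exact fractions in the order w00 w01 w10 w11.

0 1 -1/2 -1

obs A: pose=(-1,-5,W) → sL=3, sR=5/3, mL=5/3, mR=-19/6
obs B: pose=(6,-4,S) → sL=3, sR=15, mL=15, mR=-33/2
sensor matrix S = [[3, 5/3], [3, 15]]; det S = 40
solve [mL_A; mL_B] = S·[w00; w01] and [mR_A; mR_B] = S·[w10; w11]:
  w00 = 0, w01 = 1, w10 = -1/2, w11 = -1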